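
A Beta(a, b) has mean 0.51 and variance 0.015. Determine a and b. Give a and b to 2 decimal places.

Let s = a+b. The Beta variance is μ(1−μ)/(s+1).
So s+1 = μ(1−μ)/σ² = (0.51×0.49)/0.015 = 0.2499/0.015 = 16.6600, giving s = 15.6600.
Then a = μs = 0.51×15.6600 = 7.99 and b = (1−μ)s = 0.49×15.6600 = 7.67.

a = 7.99, b = 7.67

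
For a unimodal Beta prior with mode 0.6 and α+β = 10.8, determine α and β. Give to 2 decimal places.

For α,β>1 the mode is (α−1)/(α+β−2), so α = mode·(κ−2)+1 = 0.6×8.8+1 = 6.28.
And β = (1−mode)·(κ−2)+1 = 0.4×8.8+1 = 4.52.

α = 6.28, β = 4.52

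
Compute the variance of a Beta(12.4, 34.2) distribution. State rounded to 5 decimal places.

0.00410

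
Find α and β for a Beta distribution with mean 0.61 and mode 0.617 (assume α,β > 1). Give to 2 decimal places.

α = 20.39, β = 13.04

Let s = α+β. Mean gives α = μs = 0.61s; mode gives (α−1)/(s−2) = 0.617.
Substituting: 0.61s − 1 = 0.617(s−2) = 0.617s − 1.234, so -0.007s = -0.234 and s = 33.4286.
Then α = 0.61×33.4286 = 20.39 and β = s−α = 13.04.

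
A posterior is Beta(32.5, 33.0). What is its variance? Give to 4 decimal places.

μ = 32.5/65.5 = 0.496183; Var = μ(1−μ)/(α+β+1) = 0.2499854/66.5 = 0.0038.

0.0038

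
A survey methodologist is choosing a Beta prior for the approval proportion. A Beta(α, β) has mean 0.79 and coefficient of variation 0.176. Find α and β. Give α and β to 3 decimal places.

σ = CV·μ = 0.176×0.79 = 0.13904, so σ² = 0.019332.
s+1 = μ(1−μ)/σ² = 0.1659/0.019332 = 8.5816, so s = α+β = 7.5816.
α = μs = 5.989, β = (1−μ)s = 1.592.

α = 5.989, β = 1.592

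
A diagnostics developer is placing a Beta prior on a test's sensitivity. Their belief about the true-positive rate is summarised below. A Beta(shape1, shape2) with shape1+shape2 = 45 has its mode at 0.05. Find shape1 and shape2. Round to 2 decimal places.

Since the density peak of Beta(shape1,shape2) is at (shape1−1)/(shape1+shape2−2),
shape1 = 1 + 0.05(45−2) = 3.15 and shape2 = 45 − 3.15 = 41.85.

shape1 = 3.15, shape2 = 41.85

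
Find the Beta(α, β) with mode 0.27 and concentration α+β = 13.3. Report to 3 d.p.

For α,β>1 the mode is (α−1)/(α+β−2), so α = mode·(κ−2)+1 = 0.27×11.3+1 = 4.051.
And β = (1−mode)·(κ−2)+1 = 0.73×11.3+1 = 9.249.

α = 4.051, β = 9.249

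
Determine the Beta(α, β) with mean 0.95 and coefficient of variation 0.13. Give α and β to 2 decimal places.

α = 2.01, β = 0.11

σ = CV·μ = 0.13×0.95 = 0.12350, so σ² = 0.015252.
s+1 = μ(1−μ)/σ² = 0.0475/0.015252 = 3.1143, so s = α+β = 2.1143.
α = μs = 2.01, β = (1−μ)s = 0.11.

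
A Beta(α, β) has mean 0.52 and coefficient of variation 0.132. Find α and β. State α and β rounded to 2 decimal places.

Var = (CV·μ)² = (0.132×0.52)² = 0.004711.
α+β = μ(1−μ)/Var − 1 = 0.2496/0.004711 − 1 = 51.9773.
Thus α = 0.52·51.9773 = 27.03 and β = 0.48·51.9773 = 24.95.

α = 27.03, β = 24.95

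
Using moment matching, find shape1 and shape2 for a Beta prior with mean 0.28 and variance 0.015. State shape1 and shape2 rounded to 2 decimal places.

shape1 = 3.48, shape2 = 8.96

Write ν = shape1+shape2; then shape1 = μν and Var = μ(1−μ)/(ν+1).
ν = μ(1−μ)/Var − 1 = 0.2016/0.015 − 1 = 12.4400.
shape1 = 0.28·12.4400 = 3.48, shape2 = 0.72·12.4400 = 8.96.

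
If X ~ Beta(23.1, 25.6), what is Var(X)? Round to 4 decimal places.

α+β = 48.7 and αβ = 591.36, so Var = αβ/[(α+β)²(α+β+1)] = 591.36/117872.993 = 0.0050.

0.0050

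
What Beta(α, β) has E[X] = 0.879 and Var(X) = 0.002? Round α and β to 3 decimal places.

By moment matching, α+β = μ(1−μ)/σ² − 1 = (0.879·0.121)/0.002 − 1 = 53.1795 − 1 = 52.1795.
Since α/(α+β) = μ, α = 0.879·52.1795 = 45.866 and β = 0.121·52.1795 = 6.314.

α = 45.866, β = 6.314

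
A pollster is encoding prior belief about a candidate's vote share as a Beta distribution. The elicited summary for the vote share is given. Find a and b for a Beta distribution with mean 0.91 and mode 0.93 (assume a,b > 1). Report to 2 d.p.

Let s = a+b. Mean gives a = μs = 0.91s; mode gives (a−1)/(s−2) = 0.93.
Substituting: 0.91s − 1 = 0.93(s−2) = 0.93s − 1.86, so -0.02s = -0.86 and s = 43.0000.
Then a = 0.91×43.0000 = 39.13 and b = s−a = 3.87.

a = 39.13, b = 3.87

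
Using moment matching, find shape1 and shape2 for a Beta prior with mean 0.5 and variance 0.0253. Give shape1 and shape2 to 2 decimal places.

shape1 = 4.44, shape2 = 4.44

Write ν = shape1+shape2; then shape1 = μν and Var = μ(1−μ)/(ν+1).
ν = μ(1−μ)/Var − 1 = 0.25/0.0253 − 1 = 8.8814.
shape1 = 0.5·8.8814 = 4.44, shape2 = 0.5·8.8814 = 4.44.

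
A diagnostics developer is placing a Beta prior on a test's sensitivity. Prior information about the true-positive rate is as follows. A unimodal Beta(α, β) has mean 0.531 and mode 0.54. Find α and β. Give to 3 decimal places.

α = 4.720, β = 4.169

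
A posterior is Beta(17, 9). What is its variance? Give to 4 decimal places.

0.0084

Var = αβ/[(α+β)²(α+β+1)] = (17×9)/(26²×27) = 153/18252 = 0.0084.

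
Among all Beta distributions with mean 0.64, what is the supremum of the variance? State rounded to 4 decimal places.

0.2304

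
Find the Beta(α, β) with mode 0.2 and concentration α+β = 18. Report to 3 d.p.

Since the density peak of Beta(α,β) is at (α−1)/(α+β−2),
α = 1 + 0.2(18−2) = 4.200 and β = 18 − 4.200 = 13.800.

α = 4.200, β = 13.800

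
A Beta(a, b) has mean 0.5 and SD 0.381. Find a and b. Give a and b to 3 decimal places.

a = 0.361, b = 0.361

Variance = 0.381² = 0.145161. The moment-matching identity a+b = μ(1−μ)/Var − 1 gives
a+b = 0.25/0.145161 − 1 = 0.7222, so a = μ·0.7222 = 0.361 and b = (1−μ)·0.7222 = 0.361.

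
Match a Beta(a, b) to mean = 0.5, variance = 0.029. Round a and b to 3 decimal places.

a = 3.810, b = 3.810

Write ν = a+b; then a = μν and Var = μ(1−μ)/(ν+1).
ν = μ(1−μ)/Var − 1 = 0.25/0.029 − 1 = 7.6207.
a = 0.5·7.6207 = 3.810, b = 0.5·7.6207 = 3.810.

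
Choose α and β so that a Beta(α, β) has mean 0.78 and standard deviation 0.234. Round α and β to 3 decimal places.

First σ² = 0.054756. Setting α = μn, β = (1−μ)n with n = α+β,
μ(1−μ)/(n+1) = 0.054756 ⇒ n+1 = 0.1716/0.054756 = 3.1339 ⇒ n = 2.1339.
Hence α = 0.78×2.1339 = 1.664, β = 0.22×2.1339 = 0.469.

α = 1.664, β = 0.469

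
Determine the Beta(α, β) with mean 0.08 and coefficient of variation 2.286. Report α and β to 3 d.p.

α = 0.096, β = 1.105

σ = CV·μ = 2.286×0.08 = 0.18288, so σ² = 0.033445.
s+1 = μ(1−μ)/σ² = 0.0736/0.033445 = 2.2006, so s = α+β = 1.2006.
α = μs = 0.096, β = (1−μ)s = 1.105.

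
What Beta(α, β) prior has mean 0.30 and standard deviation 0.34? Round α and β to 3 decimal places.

First σ² = 0.1156. Setting α = μn, β = (1−μ)n with n = α+β,
μ(1−μ)/(n+1) = 0.1156 ⇒ n+1 = 0.2100/0.1156 = 1.8166 ⇒ n = 0.8166.
Hence α = 0.30×0.8166 = 0.245, β = 0.70×0.8166 = 0.572.

α = 0.245, β = 0.572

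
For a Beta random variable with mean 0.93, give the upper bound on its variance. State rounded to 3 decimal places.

0.065

For fixed mean μ the Beta variance is μ(1−μ)/(α+β+1), increasing as α+β decreases.
Its least upper bound (not attained) is μ(1−μ) = 0.93·0.07 = 0.065.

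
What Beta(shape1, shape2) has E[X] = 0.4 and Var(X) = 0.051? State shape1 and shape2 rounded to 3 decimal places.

Write ν = shape1+shape2; then shape1 = μν and Var = μ(1−μ)/(ν+1).
ν = μ(1−μ)/Var − 1 = 0.24/0.051 − 1 = 3.7059.
shape1 = 0.4·3.7059 = 1.482, shape2 = 0.6·3.7059 = 2.224.

shape1 = 1.482, shape2 = 2.224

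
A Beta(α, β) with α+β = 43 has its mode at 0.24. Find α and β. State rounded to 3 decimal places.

Since the density peak of Beta(α,β) is at (α−1)/(α+β−2),
α = 1 + 0.24(43−2) = 10.840 and β = 43 − 10.840 = 32.160.

α = 10.840, β = 32.160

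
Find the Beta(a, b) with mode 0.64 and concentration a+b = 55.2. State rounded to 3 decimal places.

For a,b>1 the mode is (a−1)/(a+b−2), so a = mode·(κ−2)+1 = 0.64×53.2+1 = 35.048.
And b = (1−mode)·(κ−2)+1 = 0.36×53.2+1 = 20.152.

a = 35.048, b = 20.152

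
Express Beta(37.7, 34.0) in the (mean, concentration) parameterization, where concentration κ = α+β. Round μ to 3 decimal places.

κ = α+β = 37.7+34.0 = 71.7; μ = α/κ = 37.7/71.7 = 0.526.

μ = 0.526, κ = 71.7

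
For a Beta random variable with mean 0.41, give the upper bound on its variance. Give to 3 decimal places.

0.242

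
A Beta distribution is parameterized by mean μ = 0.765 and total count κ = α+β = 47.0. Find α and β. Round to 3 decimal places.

Split κ in proportion μ : (1−μ): α = 0.765·47.0 = 35.955, β = 47.0 − 35.955 = 11.045.

α = 35.955, β = 11.045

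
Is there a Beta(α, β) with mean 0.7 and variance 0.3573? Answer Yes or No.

No

A Beta with mean μ has variance μ(1−μ)/(α+β+1) < μ(1−μ).
Here μ(1−μ) = 0.7×0.3 = 0.21, and 0.3573 ≥ 0.21.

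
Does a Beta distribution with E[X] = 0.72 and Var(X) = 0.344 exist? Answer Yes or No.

No

For any Beta, Var(X) < E[X]·(1−E[X]).
Here μ(1−μ) = 0.72×0.28 = 0.2016, and 0.344 ≥ 0.2016.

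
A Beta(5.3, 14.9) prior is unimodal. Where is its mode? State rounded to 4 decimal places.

With α,β > 1, mode = (α−1)/(α+β−2) = 4.3/18.2 = 0.2363.

0.2363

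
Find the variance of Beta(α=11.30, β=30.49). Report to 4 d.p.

0.0046

Var = αβ/[(α+β)²(α+β+1)] = (11.30×30.49)/(41.79²×42.79) = 344.5370/74728.631439 = 0.0046.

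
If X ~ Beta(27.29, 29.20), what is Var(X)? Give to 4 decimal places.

0.0043

μ = 27.29/56.49 = 0.483094; Var = μ(1−μ)/(α+β+1) = 0.2497142/57.49 = 0.0043.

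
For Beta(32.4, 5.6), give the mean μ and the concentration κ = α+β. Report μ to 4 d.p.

μ = 0.8526, κ = 38.0

κ = α+β = 32.4+5.6 = 38.0; μ = α/κ = 32.4/38.0 = 0.8526.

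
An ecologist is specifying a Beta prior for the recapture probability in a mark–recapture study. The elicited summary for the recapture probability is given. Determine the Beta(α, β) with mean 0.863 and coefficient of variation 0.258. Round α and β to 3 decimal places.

α = 1.195, β = 0.190

Var = (CV·μ)² = (0.258×0.863)² = 0.049575.
α+β = μ(1−μ)/Var − 1 = 0.118231/0.049575 − 1 = 1.3849.
Thus α = 0.863·1.3849 = 1.195 and β = 0.137·1.3849 = 0.190.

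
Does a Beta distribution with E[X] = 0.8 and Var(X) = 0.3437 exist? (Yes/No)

No

A Beta with mean μ has variance μ(1−μ)/(α+β+1) < μ(1−μ).
Here μ(1−μ) = 0.8×0.2 = 0.16, and 0.3437 ≥ 0.16.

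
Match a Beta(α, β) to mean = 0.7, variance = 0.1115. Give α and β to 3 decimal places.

α = 0.618, β = 0.265

By moment matching, α+β = μ(1−μ)/σ² − 1 = (0.7·0.3)/0.1115 − 1 = 1.8834 − 1 = 0.8834.
Since α/(α+β) = μ, α = 0.7·0.8834 = 0.618 and β = 0.3·0.8834 = 0.265.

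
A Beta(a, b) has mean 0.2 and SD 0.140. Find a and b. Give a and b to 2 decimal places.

First σ² = 0.019600. Setting a = μn, b = (1−μ)n with n = a+b,
μ(1−μ)/(n+1) = 0.019600 ⇒ n+1 = 0.16/0.019600 = 8.1633 ⇒ n = 7.1633.
Hence a = 0.2×7.1633 = 1.43, b = 0.8×7.1633 = 5.73.

a = 1.43, b = 5.73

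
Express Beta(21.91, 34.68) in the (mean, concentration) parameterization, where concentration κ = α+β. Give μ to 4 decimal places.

μ = 0.3872, κ = 56.59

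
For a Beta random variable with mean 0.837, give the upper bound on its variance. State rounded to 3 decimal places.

0.136

Var = μ(1−μ)/(α+β+1), which approaches μ(1−μ) as α+β → 0.
So the supremum is μ(1−μ) = 0.837×0.163 = 0.136.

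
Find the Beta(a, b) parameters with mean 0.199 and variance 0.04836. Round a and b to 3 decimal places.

a = 0.457, b = 1.839

Let s = a+b. The Beta variance is μ(1−μ)/(s+1).
So s+1 = μ(1−μ)/σ² = (0.199×0.801)/0.04836 = 0.159399/0.04836 = 3.2961, giving s = 2.2961.
Then a = μs = 0.199×2.2961 = 0.457 and b = (1−μ)s = 0.801×2.2961 = 1.839.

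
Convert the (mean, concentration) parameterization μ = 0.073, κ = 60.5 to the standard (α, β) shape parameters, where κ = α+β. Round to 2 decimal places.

α = 4.42, β = 56.08

Split κ in proportion μ : (1−μ): α = 0.073·60.5 = 4.42, β = 60.5 − 4.42 = 56.08.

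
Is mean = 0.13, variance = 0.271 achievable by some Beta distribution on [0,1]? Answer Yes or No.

The Beta variance bound is σ² < μ(1−μ).
Here μ(1−μ) = 0.13×0.87 = 0.1131, and 0.271 ≥ 0.1131.

No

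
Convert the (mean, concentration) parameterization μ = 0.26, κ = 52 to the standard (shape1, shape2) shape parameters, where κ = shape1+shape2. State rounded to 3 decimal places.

shape1 = 13.520, shape2 = 38.480

Split κ in proportion μ : (1−μ): shape1 = 0.26·52 = 13.520, shape2 = 52 − 13.520 = 38.480.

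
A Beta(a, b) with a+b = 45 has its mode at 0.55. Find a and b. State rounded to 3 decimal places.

Since the density peak of Beta(a,b) is at (a−1)/(a+b−2),
a = 1 + 0.55(45−2) = 24.650 and b = 45 − 24.650 = 20.350.

a = 24.650, b = 20.350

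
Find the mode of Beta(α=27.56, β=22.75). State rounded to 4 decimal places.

0.5498

With α,β > 1, mode = (α−1)/(α+β−2) = 26.56/48.31 = 0.5498.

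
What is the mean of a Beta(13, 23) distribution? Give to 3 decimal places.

E[X] = α/(α+β) = 13/36 = 0.361.

0.361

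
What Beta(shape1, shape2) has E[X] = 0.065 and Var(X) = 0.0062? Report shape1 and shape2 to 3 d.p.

shape1 = 0.572, shape2 = 8.230

By moment matching, shape1+shape2 = μ(1−μ)/σ² − 1 = (0.065·0.935)/0.0062 − 1 = 9.8024 − 1 = 8.8024.
Since shape1/(shape1+shape2) = μ, shape1 = 0.065·8.8024 = 0.572 and shape2 = 0.935·8.8024 = 8.230.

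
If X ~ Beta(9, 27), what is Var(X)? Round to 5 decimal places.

Var = αβ/[(α+β)²(α+β+1)] = (9×27)/(36²×37) = 243/47952 = 0.00507.

0.00507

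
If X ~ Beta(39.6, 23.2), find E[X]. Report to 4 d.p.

The Beta mean is α/(α+β) = 39.6/(39.6+23.2) = 0.6306.

0.6306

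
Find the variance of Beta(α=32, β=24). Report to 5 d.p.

Var = αβ/[(α+β)²(α+β+1)] = (32×24)/(56²×57) = 768/178752 = 0.00430.

0.00430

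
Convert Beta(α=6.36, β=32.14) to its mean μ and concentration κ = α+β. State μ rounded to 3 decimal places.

μ = 0.165, κ = 38.50

κ = α+β = 6.36+32.14 = 38.50; μ = α/κ = 6.36/38.50 = 0.165.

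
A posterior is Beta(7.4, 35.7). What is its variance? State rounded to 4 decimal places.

0.0032

α+β = 43.1 and αβ = 264.18, so Var = αβ/[(α+β)²(α+β+1)] = 264.18/81920.601 = 0.0032.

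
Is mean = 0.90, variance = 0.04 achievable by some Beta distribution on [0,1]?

A Beta with mean μ has variance μ(1−μ)/(α+β+1) < μ(1−μ).
Here μ(1−μ) = 0.90×0.10 = 0.0900, and 0.04 < 0.0900.

Yes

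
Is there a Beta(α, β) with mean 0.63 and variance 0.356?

The Beta variance bound is σ² < μ(1−μ).
Here μ(1−μ) = 0.63×0.37 = 0.2331, and 0.356 ≥ 0.2331.

No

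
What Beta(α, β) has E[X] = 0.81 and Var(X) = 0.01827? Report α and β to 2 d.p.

α = 6.01, β = 1.41

Write ν = α+β; then α = μν and Var = μ(1−μ)/(ν+1).
ν = μ(1−μ)/Var − 1 = 0.1539/0.01827 − 1 = 7.4236.
α = 0.81·7.4236 = 6.01, β = 0.19·7.4236 = 1.41.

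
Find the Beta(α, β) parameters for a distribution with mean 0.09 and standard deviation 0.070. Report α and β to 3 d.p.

α = 1.414, β = 14.300

Variance = 0.070² = 0.004900. The moment-matching identity α+β = μ(1−μ)/Var − 1 gives
α+β = 0.0819/0.004900 − 1 = 15.7143, so α = μ·15.7143 = 1.414 and β = (1−μ)·15.7143 = 14.300.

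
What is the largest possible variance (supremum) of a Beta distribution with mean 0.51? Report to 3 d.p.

For fixed mean μ the Beta variance is μ(1−μ)/(α+β+1), increasing as α+β decreases.
Its least upper bound (not attained) is μ(1−μ) = 0.51·0.49 = 0.250.

0.250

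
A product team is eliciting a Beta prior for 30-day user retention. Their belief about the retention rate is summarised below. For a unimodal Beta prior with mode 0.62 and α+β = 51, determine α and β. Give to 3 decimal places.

α = 31.380, β = 19.620

For α,β>1 the mode is (α−1)/(α+β−2), so α = mode·(κ−2)+1 = 0.62×49+1 = 31.380.
And β = (1−mode)·(κ−2)+1 = 0.38×49+1 = 19.620.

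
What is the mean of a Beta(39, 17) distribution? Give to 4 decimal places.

0.6964

The Beta mean is α/(α+β) = 39/(39+17) = 0.6964.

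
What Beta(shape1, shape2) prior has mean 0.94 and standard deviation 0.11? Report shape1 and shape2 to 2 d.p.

Variance = 0.11² = 0.0121. The moment-matching identity shape1+shape2 = μ(1−μ)/Var − 1 gives
shape1+shape2 = 0.0564/0.0121 − 1 = 3.6612, so shape1 = μ·3.6612 = 3.44 and shape2 = (1−μ)·3.6612 = 0.22.

shape1 = 3.44, shape2 = 0.22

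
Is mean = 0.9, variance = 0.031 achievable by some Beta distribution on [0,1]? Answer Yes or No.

Yes

For any Beta, Var(X) < E[X]·(1−E[X]).
Here μ(1−μ) = 0.9×0.1 = 0.09, and 0.031 < 0.09.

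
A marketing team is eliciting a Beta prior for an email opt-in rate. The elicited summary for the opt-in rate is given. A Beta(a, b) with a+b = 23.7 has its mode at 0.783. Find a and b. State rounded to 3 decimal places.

a = 17.991, b = 5.709

Mode = (a−1)/(κ−2) with κ = a+b, so a−1 = 0.783·21.7 = 16.991.
a = 17.991; b = κ − a = 5.709.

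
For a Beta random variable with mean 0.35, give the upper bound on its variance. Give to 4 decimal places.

0.2275

For fixed mean μ the Beta variance is μ(1−μ)/(α+β+1), increasing as α+β decreases.
Its least upper bound (not attained) is μ(1−μ) = 0.35·0.65 = 0.2275.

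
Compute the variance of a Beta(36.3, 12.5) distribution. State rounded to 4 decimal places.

0.0038

α+β = 48.8 and αβ = 453.75, so Var = αβ/[(α+β)²(α+β+1)] = 453.75/118595.712 = 0.0038.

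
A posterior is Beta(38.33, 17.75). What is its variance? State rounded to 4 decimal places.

Var = αβ/[(α+β)²(α+β+1)] = (38.33×17.75)/(56.08²×57.08) = 680.3575/179514.682112 = 0.0038.

0.0038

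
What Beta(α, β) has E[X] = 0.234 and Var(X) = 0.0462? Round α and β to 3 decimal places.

Let s = α+β. The Beta variance is μ(1−μ)/(s+1).
So s+1 = μ(1−μ)/σ² = (0.234×0.766)/0.0462 = 0.179244/0.0462 = 3.8797, giving s = 2.8797.
Then α = μs = 0.234×2.8797 = 0.674 and β = (1−μ)s = 0.766×2.8797 = 2.206.

α = 0.674, β = 2.206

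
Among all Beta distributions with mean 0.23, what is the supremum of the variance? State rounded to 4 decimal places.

For fixed mean μ the Beta variance is μ(1−μ)/(α+β+1), increasing as α+β decreases.
Its least upper bound (not attained) is μ(1−μ) = 0.23·0.77 = 0.1771.

0.1771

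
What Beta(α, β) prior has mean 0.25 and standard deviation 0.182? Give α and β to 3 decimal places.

α = 1.165, β = 3.495

First σ² = 0.033124. Setting α = μn, β = (1−μ)n with n = α+β,
μ(1−μ)/(n+1) = 0.033124 ⇒ n+1 = 0.1875/0.033124 = 5.6605 ⇒ n = 4.6605.
Hence α = 0.25×4.6605 = 1.165, β = 0.75×4.6605 = 3.495.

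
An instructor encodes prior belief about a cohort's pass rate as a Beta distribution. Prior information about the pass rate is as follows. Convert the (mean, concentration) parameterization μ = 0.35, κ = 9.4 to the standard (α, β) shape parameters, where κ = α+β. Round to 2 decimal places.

Split κ in proportion μ : (1−μ): α = 0.35·9.4 = 3.29, β = 9.4 − 3.29 = 6.11.

α = 3.29, β = 6.11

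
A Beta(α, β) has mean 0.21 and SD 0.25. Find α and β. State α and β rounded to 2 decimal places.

α = 0.35, β = 1.31

First σ² = 0.0625. Setting α = μn, β = (1−μ)n with n = α+β,
μ(1−μ)/(n+1) = 0.0625 ⇒ n+1 = 0.1659/0.0625 = 2.6544 ⇒ n = 1.6544.
Hence α = 0.21×1.6544 = 0.35, β = 0.79×1.6544 = 1.31.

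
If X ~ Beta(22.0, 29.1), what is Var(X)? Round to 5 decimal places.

0.00471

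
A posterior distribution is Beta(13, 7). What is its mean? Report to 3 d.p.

E[X] = α/(α+β) = 13/20 = 0.650.

0.650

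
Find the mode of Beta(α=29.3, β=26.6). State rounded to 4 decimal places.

The density x^(α−1)(1−x)^(β−1) is maximised at (α−1)/(α+β−2) = 28.3/53.9 = 0.5250.

0.5250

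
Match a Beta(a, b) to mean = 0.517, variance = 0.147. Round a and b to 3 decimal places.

a = 0.361, b = 0.337

Let s = a+b. The Beta variance is μ(1−μ)/(s+1).
So s+1 = μ(1−μ)/σ² = (0.517×0.483)/0.147 = 0.249711/0.147 = 1.6987, giving s = 0.6987.
Then a = μs = 0.517×0.6987 = 0.361 and b = (1−μ)s = 0.483×0.6987 = 0.337.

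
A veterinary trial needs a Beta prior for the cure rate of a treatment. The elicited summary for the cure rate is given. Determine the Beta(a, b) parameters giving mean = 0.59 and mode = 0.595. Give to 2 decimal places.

a = 22.42, b = 15.58

With s = a+b: μ = a/s and mode = (a−1)/(s−2). Eliminating a = μs,
μs − 1 = m(s−2) ⇒ s(μ−m) = 1−2m ⇒ s = -0.190/-0.005 = 38.0000.
So a = μs = 22.42, b = (1−μ)s = 15.58.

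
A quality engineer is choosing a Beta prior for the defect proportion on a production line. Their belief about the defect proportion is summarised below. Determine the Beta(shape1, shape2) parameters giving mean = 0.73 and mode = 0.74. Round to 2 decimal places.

shape1 = 35.04, shape2 = 12.96

Let s = shape1+shape2. Mean gives shape1 = μs = 0.73s; mode gives (shape1−1)/(s−2) = 0.74.
Substituting: 0.73s − 1 = 0.74(s−2) = 0.74s − 1.48, so -0.01s = -0.48 and s = 48.0000.
Then shape1 = 0.73×48.0000 = 35.04 and shape2 = s−shape1 = 12.96.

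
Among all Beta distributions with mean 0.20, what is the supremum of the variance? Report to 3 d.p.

Var = μ(1−μ)/(α+β+1), which approaches μ(1−μ) as α+β → 0.
So the supremum is μ(1−μ) = 0.20×0.80 = 0.160.

0.160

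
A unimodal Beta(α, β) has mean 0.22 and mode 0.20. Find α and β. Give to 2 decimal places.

α = 6.60, β = 23.40

Let s = α+β. Mean gives α = μs = 0.22s; mode gives (α−1)/(s−2) = 0.20.
Substituting: 0.22s − 1 = 0.20(s−2) = 0.20s − 0.40, so 0.02s = 0.60 and s = 30.0000.
Then α = 0.22×30.0000 = 6.60 and β = s−α = 23.40.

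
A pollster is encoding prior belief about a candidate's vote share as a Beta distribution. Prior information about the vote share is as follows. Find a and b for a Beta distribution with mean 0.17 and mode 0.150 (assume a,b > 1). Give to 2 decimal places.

a = 5.95, b = 29.05

With s = a+b: μ = a/s and mode = (a−1)/(s−2). Eliminating a = μs,
μs − 1 = m(s−2) ⇒ s(μ−m) = 1−2m ⇒ s = 0.700/0.020 = 35.0000.
So a = μs = 5.95, b = (1−μ)s = 29.05.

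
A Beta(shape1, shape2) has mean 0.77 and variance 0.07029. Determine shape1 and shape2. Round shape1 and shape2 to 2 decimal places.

shape1 = 1.17, shape2 = 0.35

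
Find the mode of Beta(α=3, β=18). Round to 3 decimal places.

With α,β > 1, mode = (α−1)/(α+β−2) = 2/19 = 0.105.

0.105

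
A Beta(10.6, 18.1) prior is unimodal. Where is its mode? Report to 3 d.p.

With α,β > 1, mode = (α−1)/(α+β−2) = 9.6/26.7 = 0.360.

0.360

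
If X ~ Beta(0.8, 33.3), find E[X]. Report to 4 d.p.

E[X] = α/(α+β) = 0.8/34.1 = 0.0235.

0.0235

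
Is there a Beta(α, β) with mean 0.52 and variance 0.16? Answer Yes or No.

The Beta variance bound is σ² < μ(1−μ).
Here μ(1−μ) = 0.52×0.48 = 0.2496, and 0.16 < 0.2496.

Yes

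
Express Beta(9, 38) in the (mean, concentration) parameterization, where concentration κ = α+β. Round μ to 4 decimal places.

κ = α+β = 9+38 = 47; μ = α/κ = 9/47 = 0.1915.

μ = 0.1915, κ = 47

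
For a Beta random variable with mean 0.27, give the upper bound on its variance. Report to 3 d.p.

0.197

Var = μ(1−μ)/(α+β+1), which approaches μ(1−μ) as α+β → 0.
So the supremum is μ(1−μ) = 0.27×0.73 = 0.197.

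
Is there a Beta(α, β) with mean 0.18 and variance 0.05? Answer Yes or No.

Yes

For any Beta, Var(X) < E[X]·(1−E[X]).
Here μ(1−μ) = 0.18×0.82 = 0.1476, and 0.05 < 0.1476.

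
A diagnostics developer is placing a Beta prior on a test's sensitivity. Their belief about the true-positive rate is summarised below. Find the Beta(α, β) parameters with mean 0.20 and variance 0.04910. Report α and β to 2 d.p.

α = 0.45, β = 1.81

By moment matching, α+β = μ(1−μ)/σ² − 1 = (0.20·0.80)/0.04910 − 1 = 3.2587 − 1 = 2.2587.
Since α/(α+β) = μ, α = 0.20·2.2587 = 0.45 and β = 0.80·2.2587 = 1.81.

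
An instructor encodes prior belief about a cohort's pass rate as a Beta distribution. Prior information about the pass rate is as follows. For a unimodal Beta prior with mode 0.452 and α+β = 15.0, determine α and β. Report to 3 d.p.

α = 6.876, β = 8.124

Since the density peak of Beta(α,β) is at (α−1)/(α+β−2),
α = 1 + 0.452(15.0−2) = 6.876 and β = 15.0 − 6.876 = 8.124.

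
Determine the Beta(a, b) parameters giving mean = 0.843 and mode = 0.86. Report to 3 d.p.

a = 35.704, b = 6.649

Let s = a+b. Mean gives a = μs = 0.843s; mode gives (a−1)/(s−2) = 0.86.
Substituting: 0.843s − 1 = 0.86(s−2) = 0.86s − 1.72, so -0.017s = -0.72 and s = 42.3529.
Then a = 0.843×42.3529 = 35.704 and b = s−a = 6.649.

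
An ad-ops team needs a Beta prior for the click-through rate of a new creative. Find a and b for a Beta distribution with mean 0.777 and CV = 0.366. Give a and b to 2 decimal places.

a = 0.89, b = 0.25

Var = (CV·μ)² = (0.366×0.777)² = 0.080873.
a+b = μ(1−μ)/Var − 1 = 0.173271/0.080873 − 1 = 1.1425.
Thus a = 0.777·1.1425 = 0.89 and b = 0.223·1.1425 = 0.25.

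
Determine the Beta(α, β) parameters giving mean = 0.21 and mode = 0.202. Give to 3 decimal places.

α = 15.645, β = 58.855

With s = α+β: μ = α/s and mode = (α−1)/(s−2). Eliminating α = μs,
μs − 1 = m(s−2) ⇒ s(μ−m) = 1−2m ⇒ s = 0.596/0.008 = 74.5000.
So α = μs = 15.645, β = (1−μ)s = 58.855.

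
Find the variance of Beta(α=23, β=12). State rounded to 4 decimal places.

0.0063

μ = 23/35 = 0.657143; Var = μ(1−μ)/(α+β+1) = 0.2253061/36 = 0.0063.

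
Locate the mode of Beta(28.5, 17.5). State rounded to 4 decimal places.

0.6250

With α,β > 1, mode = (α−1)/(α+β−2) = 27.5/44.0 = 0.6250.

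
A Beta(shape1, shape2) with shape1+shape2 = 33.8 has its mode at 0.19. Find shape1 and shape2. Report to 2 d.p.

shape1 = 7.04, shape2 = 26.76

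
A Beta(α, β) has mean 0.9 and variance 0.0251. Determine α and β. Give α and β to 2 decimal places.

By moment matching, α+β = μ(1−μ)/σ² − 1 = (0.9·0.1)/0.0251 − 1 = 3.5857 − 1 = 2.5857.
Since α/(α+β) = μ, α = 0.9·2.5857 = 2.33 and β = 0.1·2.5857 = 0.26.

α = 2.33, β = 0.26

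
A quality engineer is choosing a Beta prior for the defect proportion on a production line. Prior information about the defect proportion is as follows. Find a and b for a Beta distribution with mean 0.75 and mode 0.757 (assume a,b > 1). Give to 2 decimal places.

With s = a+b: μ = a/s and mode = (a−1)/(s−2). Eliminating a = μs,
μs − 1 = m(s−2) ⇒ s(μ−m) = 1−2m ⇒ s = -0.514/-0.007 = 73.4286.
So a = μs = 55.07, b = (1−μ)s = 18.36.

a = 55.07, b = 18.36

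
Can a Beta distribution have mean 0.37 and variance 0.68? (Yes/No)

A Beta with mean μ has variance μ(1−μ)/(α+β+1) < μ(1−μ).
Here μ(1−μ) = 0.37×0.63 = 0.2331, and 0.68 ≥ 0.2331.

No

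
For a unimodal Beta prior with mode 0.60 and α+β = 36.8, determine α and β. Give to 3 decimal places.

Since the density peak of Beta(α,β) is at (α−1)/(α+β−2),
α = 1 + 0.60(36.8−2) = 21.880 and β = 36.8 − 21.880 = 14.920.

α = 21.880, β = 14.920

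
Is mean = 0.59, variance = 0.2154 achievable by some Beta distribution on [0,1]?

Yes

For any Beta, Var(X) < E[X]·(1−E[X]).
Here μ(1−μ) = 0.59×0.41 = 0.2419, and 0.2154 < 0.2419.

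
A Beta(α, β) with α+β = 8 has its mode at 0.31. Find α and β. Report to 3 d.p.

For α,β>1 the mode is (α−1)/(α+β−2), so α = mode·(κ−2)+1 = 0.31×6+1 = 2.860.
And β = (1−mode)·(κ−2)+1 = 0.69×6+1 = 5.140.

α = 2.860, β = 5.140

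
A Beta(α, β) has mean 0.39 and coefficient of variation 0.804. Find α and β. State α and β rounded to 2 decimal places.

α = 0.55, β = 0.87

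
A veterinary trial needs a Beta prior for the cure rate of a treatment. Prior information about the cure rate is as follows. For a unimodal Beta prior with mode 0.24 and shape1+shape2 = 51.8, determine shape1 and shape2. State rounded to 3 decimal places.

shape1 = 12.952, shape2 = 38.848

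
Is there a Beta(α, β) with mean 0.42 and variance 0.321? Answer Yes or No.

For any Beta, Var(X) < E[X]·(1−E[X]).
Here μ(1−μ) = 0.42×0.58 = 0.2436, and 0.321 ≥ 0.2436.

No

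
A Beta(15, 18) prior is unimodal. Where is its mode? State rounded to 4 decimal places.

0.4516

The density x^(α−1)(1−x)^(β−1) is maximised at (α−1)/(α+β−2) = 14/31 = 0.4516.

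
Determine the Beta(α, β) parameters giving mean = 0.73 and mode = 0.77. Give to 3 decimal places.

α = 9.855, β = 3.645

With s = α+β: μ = α/s and mode = (α−1)/(s−2). Eliminating α = μs,
μs − 1 = m(s−2) ⇒ s(μ−m) = 1−2m ⇒ s = -0.54/-0.04 = 13.5000.
So α = μs = 9.855, β = (1−μ)s = 3.645.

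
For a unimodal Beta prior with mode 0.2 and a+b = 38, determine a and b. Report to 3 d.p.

Mode = (a−1)/(κ−2) with κ = a+b, so a−1 = 0.2·36 = 7.200.
a = 8.200; b = κ − a = 29.800.

a = 8.200, b = 29.800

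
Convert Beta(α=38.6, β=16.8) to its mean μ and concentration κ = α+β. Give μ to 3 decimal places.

κ = α+β = 38.6+16.8 = 55.4; μ = α/κ = 38.6/55.4 = 0.697.

μ = 0.697, κ = 55.4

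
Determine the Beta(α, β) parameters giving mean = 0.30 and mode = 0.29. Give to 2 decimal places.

α = 12.60, β = 29.40

Let s = α+β. Mean gives α = μs = 0.30s; mode gives (α−1)/(s−2) = 0.29.
Substituting: 0.30s − 1 = 0.29(s−2) = 0.29s − 0.58, so 0.01s = 0.42 and s = 42.0000.
Then α = 0.30×42.0000 = 12.60 and β = s−α = 29.40.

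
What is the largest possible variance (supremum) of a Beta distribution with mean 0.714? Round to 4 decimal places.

For fixed mean μ the Beta variance is μ(1−μ)/(α+β+1), increasing as α+β decreases.
Its least upper bound (not attained) is μ(1−μ) = 0.714·0.286 = 0.2042.

0.2042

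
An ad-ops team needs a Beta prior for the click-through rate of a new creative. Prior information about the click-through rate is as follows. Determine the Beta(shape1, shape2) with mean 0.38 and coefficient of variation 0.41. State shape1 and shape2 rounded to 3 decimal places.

σ = CV·μ = 0.41×0.38 = 0.15580, so σ² = 0.024274.
s+1 = μ(1−μ)/σ² = 0.2356/0.024274 = 9.7060, so s = shape1+shape2 = 8.7060.
shape1 = μs = 3.308, shape2 = (1−μ)s = 5.398.

shape1 = 3.308, shape2 = 5.398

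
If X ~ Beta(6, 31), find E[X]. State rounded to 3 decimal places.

0.162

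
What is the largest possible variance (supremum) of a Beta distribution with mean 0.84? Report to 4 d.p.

For fixed mean μ the Beta variance is μ(1−μ)/(α+β+1), increasing as α+β decreases.
Its least upper bound (not attained) is μ(1−μ) = 0.84·0.16 = 0.1344.

0.1344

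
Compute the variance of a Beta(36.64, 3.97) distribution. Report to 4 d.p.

0.0021

μ = 36.64/40.61 = 0.902241; Var = μ(1−μ)/(α+β+1) = 0.0882023/41.61 = 0.0021.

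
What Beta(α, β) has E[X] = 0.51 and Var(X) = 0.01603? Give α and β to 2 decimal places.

By moment matching, α+β = μ(1−μ)/σ² − 1 = (0.51·0.49)/0.01603 − 1 = 15.5895 − 1 = 14.5895.
Since α/(α+β) = μ, α = 0.51·14.5895 = 7.44 and β = 0.49·14.5895 = 7.15.

α = 7.44, β = 7.15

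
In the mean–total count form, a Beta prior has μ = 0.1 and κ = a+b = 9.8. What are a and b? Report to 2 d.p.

a = 0.98, b = 8.82

Split κ in proportion μ : (1−μ): a = 0.1·9.8 = 0.98, b = 9.8 − 0.98 = 8.82.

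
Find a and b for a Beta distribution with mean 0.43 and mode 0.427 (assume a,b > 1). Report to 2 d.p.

With s = a+b: μ = a/s and mode = (a−1)/(s−2). Eliminating a = μs,
μs − 1 = m(s−2) ⇒ s(μ−m) = 1−2m ⇒ s = 0.146/0.003 = 48.6667.
So a = μs = 20.93, b = (1−μ)s = 27.74.

a = 20.93, b = 27.74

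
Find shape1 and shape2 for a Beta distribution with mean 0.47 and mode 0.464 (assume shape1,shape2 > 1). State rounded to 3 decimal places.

With s = shape1+shape2: μ = shape1/s and mode = (shape1−1)/(s−2). Eliminating shape1 = μs,
μs − 1 = m(s−2) ⇒ s(μ−m) = 1−2m ⇒ s = 0.072/0.006 = 12.0000.
So shape1 = μs = 5.640, shape2 = (1−μ)s = 6.360.

shape1 = 5.640, shape2 = 6.360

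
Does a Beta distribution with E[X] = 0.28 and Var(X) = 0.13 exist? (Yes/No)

Yes

A Beta with mean μ has variance μ(1−μ)/(α+β+1) < μ(1−μ).
Here μ(1−μ) = 0.28×0.72 = 0.2016, and 0.13 < 0.2016.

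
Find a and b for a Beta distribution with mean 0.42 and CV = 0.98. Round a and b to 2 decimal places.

a = 0.18, b = 0.25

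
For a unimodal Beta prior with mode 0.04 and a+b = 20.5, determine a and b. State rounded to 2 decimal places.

Since the density peak of Beta(a,b) is at (a−1)/(a+b−2),
a = 1 + 0.04(20.5−2) = 1.74 and b = 20.5 − 1.74 = 18.76.

a = 1.74, b = 18.76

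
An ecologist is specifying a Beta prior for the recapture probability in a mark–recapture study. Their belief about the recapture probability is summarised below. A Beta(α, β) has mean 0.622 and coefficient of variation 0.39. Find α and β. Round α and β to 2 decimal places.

Var = (CV·μ)² = (0.39×0.622)² = 0.058845.
α+β = μ(1−μ)/Var − 1 = 0.235116/0.058845 − 1 = 2.9955.
Thus α = 0.622·2.9955 = 1.86 and β = 0.378·2.9955 = 1.13.

α = 1.86, β = 1.13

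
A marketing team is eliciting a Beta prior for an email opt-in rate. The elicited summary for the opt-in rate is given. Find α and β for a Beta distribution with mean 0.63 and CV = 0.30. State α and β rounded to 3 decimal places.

α = 3.481, β = 2.044

σ = CV·μ = 0.30×0.63 = 0.18900, so σ² = 0.035721.
s+1 = μ(1−μ)/σ² = 0.2331/0.035721 = 6.5256, so s = α+β = 5.5256.
α = μs = 3.481, β = (1−μ)s = 2.044.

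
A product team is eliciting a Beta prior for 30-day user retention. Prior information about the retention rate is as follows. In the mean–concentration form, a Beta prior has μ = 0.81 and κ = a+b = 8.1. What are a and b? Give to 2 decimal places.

a = 6.56, b = 1.54

a = μκ = 0.81×8.1 = 6.56 and b = (1−μ)κ = 0.19×8.1 = 1.54.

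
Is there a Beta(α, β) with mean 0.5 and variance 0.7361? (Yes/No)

No

For any Beta, Var(X) < E[X]·(1−E[X]).
Here μ(1−μ) = 0.5×0.5 = 0.25, and 0.7361 ≥ 0.25.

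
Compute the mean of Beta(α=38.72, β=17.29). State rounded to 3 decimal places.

0.691

E[X] = α/(α+β) = 38.72/56.01 = 0.691.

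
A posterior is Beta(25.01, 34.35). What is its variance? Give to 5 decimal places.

μ = 25.01/59.36 = 0.421327; Var = μ(1−μ)/(α+β+1) = 0.2438106/60.36 = 0.00404.

0.00404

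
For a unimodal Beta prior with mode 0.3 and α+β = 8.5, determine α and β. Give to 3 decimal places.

α = 2.950, β = 5.550

Mode = (α−1)/(κ−2) with κ = α+β, so α−1 = 0.3·6.5 = 1.950.
α = 2.950; β = κ − α = 5.550.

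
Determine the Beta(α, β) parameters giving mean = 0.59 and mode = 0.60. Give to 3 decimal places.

Let s = α+β. Mean gives α = μs = 0.59s; mode gives (α−1)/(s−2) = 0.60.
Substituting: 0.59s − 1 = 0.60(s−2) = 0.60s − 1.20, so -0.01s = -0.20 and s = 20.0000.
Then α = 0.59×20.0000 = 11.800 and β = s−α = 8.200.

α = 11.800, β = 8.200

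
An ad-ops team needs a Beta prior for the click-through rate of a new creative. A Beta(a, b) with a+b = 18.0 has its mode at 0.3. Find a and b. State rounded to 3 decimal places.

a = 5.800, b = 12.200

Mode = (a−1)/(κ−2) with κ = a+b, so a−1 = 0.3·16.0 = 4.800.
a = 5.800; b = κ − a = 12.200.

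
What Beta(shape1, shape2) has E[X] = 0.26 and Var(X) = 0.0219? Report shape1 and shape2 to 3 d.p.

shape1 = 2.024, shape2 = 5.761

Let s = shape1+shape2. The Beta variance is μ(1−μ)/(s+1).
So s+1 = μ(1−μ)/σ² = (0.26×0.74)/0.0219 = 0.1924/0.0219 = 8.7854, giving s = 7.7854.
Then shape1 = μs = 0.26×7.7854 = 2.024 and shape2 = (1−μ)s = 0.74×7.7854 = 5.761.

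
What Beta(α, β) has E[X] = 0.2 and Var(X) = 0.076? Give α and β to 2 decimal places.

Let s = α+β. The Beta variance is μ(1−μ)/(s+1).
So s+1 = μ(1−μ)/σ² = (0.2×0.8)/0.076 = 0.16/0.076 = 2.1053, giving s = 1.1053.
Then α = μs = 0.2×1.1053 = 0.22 and β = (1−μ)s = 0.8×1.1053 = 0.88.

α = 0.22, β = 0.88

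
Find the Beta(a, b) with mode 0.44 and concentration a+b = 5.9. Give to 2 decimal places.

a = 2.72, b = 3.18

For a,b>1 the mode is (a−1)/(a+b−2), so a = mode·(κ−2)+1 = 0.44×3.9+1 = 2.72.
And b = (1−mode)·(κ−2)+1 = 0.56×3.9+1 = 3.18.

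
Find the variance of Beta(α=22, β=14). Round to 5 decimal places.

0.00642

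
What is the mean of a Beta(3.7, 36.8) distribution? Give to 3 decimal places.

0.091

E[X] = α/(α+β) = 3.7/40.5 = 0.091.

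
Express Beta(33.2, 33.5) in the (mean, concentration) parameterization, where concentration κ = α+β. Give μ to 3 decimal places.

κ = α+β = 33.2+33.5 = 66.7; μ = α/κ = 33.2/66.7 = 0.498.

μ = 0.498, κ = 66.7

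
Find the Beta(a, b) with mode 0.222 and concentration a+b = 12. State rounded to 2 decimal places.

For a,b>1 the mode is (a−1)/(a+b−2), so a = mode·(κ−2)+1 = 0.222×10+1 = 3.22.
And b = (1−mode)·(κ−2)+1 = 0.778×10+1 = 8.78.

a = 3.22, b = 8.78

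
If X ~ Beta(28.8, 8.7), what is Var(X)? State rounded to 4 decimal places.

Var = αβ/[(α+β)²(α+β+1)] = (28.8×8.7)/(37.5²×38.5) = 250.56/54140.625 = 0.0046.

0.0046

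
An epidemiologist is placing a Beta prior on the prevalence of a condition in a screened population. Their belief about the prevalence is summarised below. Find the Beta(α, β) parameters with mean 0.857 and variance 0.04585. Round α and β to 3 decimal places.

Let s = α+β. The Beta variance is μ(1−μ)/(s+1).
So s+1 = μ(1−μ)/σ² = (0.857×0.143)/0.04585 = 0.122551/0.04585 = 2.6729, giving s = 1.6729.
Then α = μs = 0.857×1.6729 = 1.434 and β = (1−μ)s = 0.143×1.6729 = 0.239.

α = 1.434, β = 0.239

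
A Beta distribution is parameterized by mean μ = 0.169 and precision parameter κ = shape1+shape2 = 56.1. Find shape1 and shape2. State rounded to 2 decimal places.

shape1 = 9.48, shape2 = 46.62

shape1 = μκ = 0.169×56.1 = 9.48 and shape2 = (1−μ)κ = 0.831×56.1 = 46.62.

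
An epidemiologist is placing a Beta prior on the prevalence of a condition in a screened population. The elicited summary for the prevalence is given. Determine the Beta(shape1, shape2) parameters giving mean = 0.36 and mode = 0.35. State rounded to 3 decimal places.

With s = shape1+shape2: μ = shape1/s and mode = (shape1−1)/(s−2). Eliminating shape1 = μs,
μs − 1 = m(s−2) ⇒ s(μ−m) = 1−2m ⇒ s = 0.30/0.01 = 30.0000.
So shape1 = μs = 10.800, shape2 = (1−μ)s = 19.200.

shape1 = 10.800, shape2 = 19.200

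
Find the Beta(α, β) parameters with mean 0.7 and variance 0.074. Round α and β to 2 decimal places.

By moment matching, α+β = μ(1−μ)/σ² − 1 = (0.7·0.3)/0.074 − 1 = 2.8378 − 1 = 1.8378.
Since α/(α+β) = μ, α = 0.7·1.8378 = 1.29 and β = 0.3·1.8378 = 0.55.

α = 1.29, β = 0.55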